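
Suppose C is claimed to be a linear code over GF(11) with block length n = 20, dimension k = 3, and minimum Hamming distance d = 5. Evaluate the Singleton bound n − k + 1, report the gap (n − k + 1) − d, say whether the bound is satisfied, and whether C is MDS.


Singleton RHS = n − k + 1 = 18, slack = 13, bound satisfied, not MDS.

Singleton bound: d ≤ n − k + 1.
Here n = 20, k = 3, so n − k + 1 = 18.
Given d = 5, check d ≤ 18: YES.
Slack = (n − k + 1) − d = 13.
The code is NOT MDS (slack = 13 > 0).
Description: the claimed parameters are [20, 3, 5]_11; such a code would be non-MDS.


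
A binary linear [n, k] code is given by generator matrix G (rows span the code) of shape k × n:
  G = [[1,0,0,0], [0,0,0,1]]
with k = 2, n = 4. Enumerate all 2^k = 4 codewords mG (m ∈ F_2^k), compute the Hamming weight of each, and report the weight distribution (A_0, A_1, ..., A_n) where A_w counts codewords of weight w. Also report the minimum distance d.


Weight distribution: A_0 = 1, A_1 = 2, A_2 = 1. Minimum distance d = 1.

Enumerate all 2^2 = 4 messages m ∈ F_2^2.
For each, compute codeword c = mG in F_2^4, then tally its weight.
  m = 00 → c = 0000, weight = 0.
  m = 10 → c = 1000, weight = 1.
  m = 01 → c = 0001, weight = 1.
  m = 11 → c = 1001, weight = 2.
Tally weights:
  weight 0: 1 codewords.
  weight 1: 2 codewords.
  weight 2: 1 codewords.
Minimum distance d = smallest w > 0 with A_w > 0 = 1.
Sanity: Σ A_w = 4 = 2^2 = 4 ✓.


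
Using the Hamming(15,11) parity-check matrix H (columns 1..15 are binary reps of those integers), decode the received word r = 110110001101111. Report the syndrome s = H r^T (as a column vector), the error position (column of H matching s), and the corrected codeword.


s = (0, 0, 0, 1)^T, error position = 1, corrected codeword c = 010110001101111

Compute s = H r^T mod 2 one row at a time:
  s_1 = 0 + 1 + 1 + 0 + 1 + 1 + 1 + 1 = 6 ≡ 0 (mod 2).
  s_2 = 1 + 1 + 0 + 0 + 1 + 1 + 1 + 1 = 6 ≡ 0 (mod 2).
  s_3 = 1 + 0 + 0 + 0 + 1 + 0 + 1 + 1 = 4 ≡ 0 (mod 2).
  s_4 = 1 + 0 + 1 + 0 + 1 + 0 + 1 + 1 = 5 ≡ 1 (mod 2).
s = (0, 0, 0, 1)^T — this equals column 1 of H (binary 0001), so error is at position 1.
Correct: flip bit 1 of r = 110110001101111 to get c = 010110001101111.


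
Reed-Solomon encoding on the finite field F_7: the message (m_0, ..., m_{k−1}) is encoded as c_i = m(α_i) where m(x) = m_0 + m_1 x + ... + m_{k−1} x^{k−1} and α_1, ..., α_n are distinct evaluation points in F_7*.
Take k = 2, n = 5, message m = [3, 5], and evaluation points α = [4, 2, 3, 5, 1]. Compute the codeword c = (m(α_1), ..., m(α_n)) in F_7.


c = [2, 6, 4, 0, 1]

Message polynomial: m(x) = 3 + 5·x (mod 7).
For each evaluation point α_i, compute m(α_i) mod 7:
  α_1 = 4: Horner steps 5 → 2, so m(4) = 2.
  α_2 = 2: Horner steps 5 → 6, so m(2) = 6.
  α_3 = 3: Horner steps 5 → 4, so m(3) = 4.
  α_4 = 5: Horner steps 5 → 0, so m(5) = 0.
  α_5 = 1: Horner steps 5 → 1, so m(1) = 1.
Codeword c = [2, 6, 4, 0, 1] ∈ F_7^5.


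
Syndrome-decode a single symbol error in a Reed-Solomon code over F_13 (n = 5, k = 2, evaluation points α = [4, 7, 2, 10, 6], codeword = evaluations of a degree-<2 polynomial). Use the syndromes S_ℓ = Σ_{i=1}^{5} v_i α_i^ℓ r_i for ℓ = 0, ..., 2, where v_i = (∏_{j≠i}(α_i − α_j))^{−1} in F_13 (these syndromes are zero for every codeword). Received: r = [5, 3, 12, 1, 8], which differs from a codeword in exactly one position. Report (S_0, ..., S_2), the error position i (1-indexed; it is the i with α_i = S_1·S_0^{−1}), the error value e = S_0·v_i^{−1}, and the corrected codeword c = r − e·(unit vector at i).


S = (11, 9, 5), error at position 3, error magnitude e = 10, c = [5, 3, 2, 1, 8].

Step 1: column multipliers v_i = (∏_{j≠i}(α_i − α_j))^{−1} mod 13.
  i = 1 (α = 4): (4−7)(4−2)(4−10)(4−6) = (−3)·2·(−6)·(−2) = −72 ≡ 6, so v_1 = 6^{−1} = 11 (mod 13).
  i = 2 (α = 7): (7−4)(7−2)(7−10)(7−6) = 3·5·(−3)·1 = −45 ≡ 7, so v_2 = 7^{−1} = 2 (mod 13).
  i = 3 (α = 2): (2−4)(2−7)(2−10)(2−6) = (−2)·(−5)·(−8)·(−4) = 320 ≡ 8, so v_3 = 8^{−1} = 5 (mod 13).
  i = 4 (α = 10): (10−4)(10−7)(10−2)(10−6) = 6·3·8·4 = 576 ≡ 4, so v_4 = 4^{−1} = 10 (mod 13).
  i = 5 (α = 6): (6−4)(6−7)(6−2)(6−10) = 2·(−1)·4·(−4) = 32 ≡ 6, so v_5 = 6^{−1} = 11 (mod 13).
  v = [11, 2, 5, 10, 11].
Step 2: syndromes of r = [5, 3, 12, 1, 8] (all sums mod 13).
  S_0 = Σ v_i r_i = 11·5 + 2·3 + 5·12 + 10·1 + 11·8 = 219 ≡ 11.
  S_1 = Σ v_i α_i r_i = 11·4·5 + 2·7·3 + 5·2·12 + 10·10·1 + 11·6·8 = 1010 ≡ 9.
  α_i^2 mod 13 = [3, 10, 4, 9, 10].
  S_2 = Σ v_i α_i^2 r_i = 11·3·5 + 2·10·3 + 5·4·12 + 10·9·1 + 11·10·8 = 1435 ≡ 5.
  S = (11, 9, 5) ≠ 0, so r is not a codeword (an error is present).
Step 3: locate the error. For a single error e at position i, S_ℓ = v_i·e·α_i^ℓ, so α_err = S_1/S_0.
  S_0^{−1} = 11^{−1} = 6 (mod 13), so α_err = 9·6 = 54 ≡ 2 = α_3. Error position i = 3.
  Consistency check: S_2/S_1 = 5·3 = 15 ≡ 2 = α_err ✓ (single-error assumption holds).
Step 4: error magnitude e = S_0/v_3 = S_0·∏_{j≠3}(α_3 − α_j) = 11·8 = 88 ≡ 10 (mod 13).
Step 5: correct position 3: c_3 = r_3 − e = 12 − 10 ≡ 2 (mod 13). Hence c = [5, 3, 2, 1, 8].
  Check: interpolating c through the α_i gives m(x) = 12 + 8·x (degree < 2) with m(α_i) = c_i for every i, so c is indeed a codeword.


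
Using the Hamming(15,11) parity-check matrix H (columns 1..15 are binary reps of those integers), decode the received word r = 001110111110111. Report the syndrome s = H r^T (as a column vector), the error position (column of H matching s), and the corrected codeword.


s = (1, 0, 0, 1)^T, error position = 9, corrected codeword c = 001110110110111

Compute s = H r^T mod 2 one row at a time:
  s_1 = 1 + 1 + 1 + 1 + 0 + 1 + 1 + 1 = 7 ≡ 1 (mod 2).
  s_2 = 1 + 1 + 0 + 1 + 0 + 1 + 1 + 1 = 6 ≡ 0 (mod 2).
  s_3 = 0 + 1 + 0 + 1 + 1 + 1 + 1 + 1 = 6 ≡ 0 (mod 2).
  s_4 = 0 + 1 + 1 + 1 + 1 + 1 + 1 + 1 = 7 ≡ 1 (mod 2).
s = (1, 0, 0, 1)^T — this equals column 9 of H (binary 1001), so error is at position 9.
Correct: flip bit 9 of r = 001110111110111 to get c = 001110110110111.


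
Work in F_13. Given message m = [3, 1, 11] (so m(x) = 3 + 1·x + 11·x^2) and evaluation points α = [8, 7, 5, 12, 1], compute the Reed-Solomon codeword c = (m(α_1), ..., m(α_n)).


c = [0, 3, 10, 0, 2]

Message polynomial: m(x) = 3 + 1·x + 11·x^2 (mod 13).
For each evaluation point α_i, compute m(α_i) mod 13:
  α_1 = 8: Horner steps 11 → 11 → 0, so m(8) = 0.
  α_2 = 7: Horner steps 11 → 0 → 3, so m(7) = 3.
  α_3 = 5: Horner steps 11 → 4 → 10, so m(5) = 10.
  α_4 = 12: Horner steps 11 → 3 → 0, so m(12) = 0.
  α_5 = 1: Horner steps 11 → 12 → 2, so m(1) = 2.
Codeword c = [0, 3, 10, 0, 2] ∈ F_13^5.


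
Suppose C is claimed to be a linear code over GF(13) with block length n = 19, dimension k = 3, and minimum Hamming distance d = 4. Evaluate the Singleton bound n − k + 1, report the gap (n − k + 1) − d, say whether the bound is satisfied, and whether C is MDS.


Singleton RHS = n − k + 1 = 17, slack = 13, bound satisfied, not MDS.

Singleton bound: d ≤ n − k + 1.
Here n = 19, k = 3, so n − k + 1 = 17.
Given d = 4, check d ≤ 17: YES.
Slack = (n − k + 1) − d = 13.
The code is NOT MDS (slack = 13 > 0).
Description: the claimed parameters are [19, 3, 4]_13; such a code would be non-MDS.


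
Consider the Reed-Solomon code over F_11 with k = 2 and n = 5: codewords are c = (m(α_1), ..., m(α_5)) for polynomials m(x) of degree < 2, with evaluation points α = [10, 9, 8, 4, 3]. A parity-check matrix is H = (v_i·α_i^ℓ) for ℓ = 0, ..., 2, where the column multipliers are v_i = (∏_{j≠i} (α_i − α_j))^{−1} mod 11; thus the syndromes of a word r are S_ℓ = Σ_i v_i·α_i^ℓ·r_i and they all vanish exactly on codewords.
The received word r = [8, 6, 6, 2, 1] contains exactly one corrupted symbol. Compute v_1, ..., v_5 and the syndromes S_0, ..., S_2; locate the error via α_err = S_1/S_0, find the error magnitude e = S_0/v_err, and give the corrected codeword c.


S = (7, 8, 6), error at position 2, error magnitude e = 10, c = [8, 7, 6, 2, 1].

Step 1: column multipliers v_i = (∏_{j≠i}(α_i − α_j))^{−1} mod 11.
  i = 1 (α = 10): (10−9)(10−8)(10−4)(10−3) = 1·2·6·7 = 84 ≡ 7, so v_1 = 7^{−1} = 8 (mod 11).
  i = 2 (α = 9): (9−10)(9−8)(9−4)(9−3) = (−1)·1·5·6 = −30 ≡ 3, so v_2 = 3^{−1} = 4 (mod 11).
  i = 3 (α = 8): (8−10)(8−9)(8−4)(8−3) = (−2)·(−1)·4·5 = 40 ≡ 7, so v_3 = 7^{−1} = 8 (mod 11).
  i = 4 (α = 4): (4−10)(4−9)(4−8)(4−3) = (−6)·(−5)·(−4)·1 = −120 ≡ 1, so v_4 = 1^{−1} = 1 (mod 11).
  i = 5 (α = 3): (3−10)(3−9)(3−8)(3−4) = (−7)·(−6)·(−5)·(−1) = 210 ≡ 1, so v_5 = 1^{−1} = 1 (mod 11).
  v = [8, 4, 8, 1, 1].
Step 2: syndromes of r = [8, 6, 6, 2, 1] (all sums mod 11).
  S_0 = Σ v_i r_i = 8·8 + 4·6 + 8·6 + 1·2 + 1·1 = 139 ≡ 7.
  S_1 = Σ v_i α_i r_i = 8·10·8 + 4·9·6 + 8·8·6 + 1·4·2 + 1·3·1 = 1251 ≡ 8.
  α_i^2 mod 11 = [1, 4, 9, 5, 9].
  S_2 = Σ v_i α_i^2 r_i = 8·1·8 + 4·4·6 + 8·9·6 + 1·5·2 + 1·9·1 = 611 ≡ 6.
  S = (7, 8, 6) ≠ 0, so r is not a codeword (an error is present).
Step 3: locate the error. For a single error e at position i, S_ℓ = v_i·e·α_i^ℓ, so α_err = S_1/S_0.
  S_0^{−1} = 7^{−1} = 8 (mod 11), so α_err = 8·8 = 64 ≡ 9 = α_2. Error position i = 2.
  Consistency check: S_2/S_1 = 6·7 = 42 ≡ 9 = α_err ✓ (single-error assumption holds).
Step 4: error magnitude e = S_0/v_2 = S_0·∏_{j≠2}(α_2 − α_j) = 7·3 = 21 ≡ 10 (mod 11).
Step 5: correct position 2: c_2 = r_2 − e = 6 − 10 ≡ 7 (mod 11). Hence c = [8, 7, 6, 2, 1].
  Check: interpolating c through the α_i gives m(x) = 9 + 1·x (degree < 2) with m(α_i) = c_i for every i, so c is indeed a codeword.


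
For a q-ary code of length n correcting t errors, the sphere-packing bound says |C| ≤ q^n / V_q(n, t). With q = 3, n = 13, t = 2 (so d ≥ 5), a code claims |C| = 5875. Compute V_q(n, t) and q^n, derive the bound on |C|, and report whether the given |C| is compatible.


V_q(n, t) = 339, q^n = 1594323, Hamming bound = 4703, |C| = 5875 > bound (violated).

Step 1: Compute V_q(n, t) = Σ_{j=0}^2 C(n, j) (q−1)^j.
  j = 0: C(13,0)·(2)^0 = 1·1 = 1.
  j = 1: C(13,1)·(2)^1 = 13·2 = 26.
  j = 2: C(13,2)·(2)^2 = 78·4 = 312.
  V_q(n, t) = 1 + 26 + 312 = 339.
Step 2: q^n = 3^13 = 1594323.
Step 3: Hamming bound ⌊q^n / V_q(n,t)⌋ = ⌊1594323/339⌋ = 4703.
Step 4: Compare |C| = 5875 to 4703: violated.
The claimed |C| lies above the Hamming bound, so no 3-ary code of length 13 with d ≥ 5 can have 5875 codewords.


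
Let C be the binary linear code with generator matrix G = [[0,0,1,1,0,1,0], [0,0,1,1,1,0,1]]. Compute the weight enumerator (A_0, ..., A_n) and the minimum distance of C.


Weight distribution: A_0 = 1, A_3 = 2, A_4 = 1. Minimum distance d = 3.

Enumerate all 2^2 = 4 messages m ∈ F_2^2.
For each, compute codeword c = mG in F_2^7, then tally its weight.
  m = 00 → c = 0000000, weight = 0.
  m = 10 → c = 0011010, weight = 3.
  m = 01 → c = 0011101, weight = 4.
  m = 11 → c = 0000111, weight = 3.
Tally weights:
  weight 0: 1 codewords.
  weight 3: 2 codewords.
  weight 4: 1 codewords.
Minimum distance d = smallest w > 0 with A_w > 0 = 3.
Sanity: Σ A_w = 4 = 2^2 = 4 ✓.


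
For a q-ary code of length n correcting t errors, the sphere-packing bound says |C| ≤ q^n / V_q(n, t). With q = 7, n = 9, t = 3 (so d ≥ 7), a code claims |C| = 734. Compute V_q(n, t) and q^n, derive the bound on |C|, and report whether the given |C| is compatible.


V_q(n, t) = 19495, q^n = 40353607, Hamming bound = 2069, |C| = 734 ≤ bound (satisfied).

Step 1: Compute V_q(n, t) = Σ_{j=0}^3 C(n, j) (q−1)^j.
  j = 0: C(9,0)·(6)^0 = 1·1 = 1.
  j = 1: C(9,1)·(6)^1 = 9·6 = 54.
  j = 2: C(9,2)·(6)^2 = 36·36 = 1296.
  j = 3: C(9,3)·(6)^3 = 84·216 = 18144.
  V_q(n, t) = 1 + 54 + 1296 + 18144 = 19495.
Step 2: q^n = 7^9 = 40353607.
Step 3: Hamming bound ⌊q^n / V_q(n,t)⌋ = ⌊40353607/19495⌋ = 2069.
Step 4: Compare |C| = 734 to 2069: satisfied.
The claimed |C| lies below the Hamming bound.


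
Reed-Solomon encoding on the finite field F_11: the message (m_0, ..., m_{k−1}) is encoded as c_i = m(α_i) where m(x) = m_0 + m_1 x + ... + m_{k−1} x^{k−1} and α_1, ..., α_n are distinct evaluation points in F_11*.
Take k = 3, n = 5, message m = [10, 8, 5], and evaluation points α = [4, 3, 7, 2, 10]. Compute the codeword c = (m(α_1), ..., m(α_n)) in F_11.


c = [1, 2, 3, 2, 7]

Message polynomial: m(x) = 10 + 8·x + 5·x^2 (mod 11).
For each evaluation point α_i, compute m(α_i) mod 11:
  α_1 = 4: Horner steps 5 → 6 → 1, so m(4) = 1.
  α_2 = 3: Horner steps 5 → 1 → 2, so m(3) = 2.
  α_3 = 7: Horner steps 5 → 10 → 3, so m(7) = 3.
  α_4 = 2: Horner steps 5 → 7 → 2, so m(2) = 2.
  α_5 = 10: Horner steps 5 → 3 → 7, so m(10) = 7.
Codeword c = [1, 2, 3, 2, 7] ∈ F_11^5.


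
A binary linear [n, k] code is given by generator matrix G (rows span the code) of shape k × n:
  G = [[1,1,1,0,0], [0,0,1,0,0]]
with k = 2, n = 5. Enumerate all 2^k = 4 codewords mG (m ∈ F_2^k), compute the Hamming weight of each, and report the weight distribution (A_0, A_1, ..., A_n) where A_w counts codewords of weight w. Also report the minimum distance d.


Weight distribution: A_0 = 1, A_1 = 1, A_2 = 1, A_3 = 1. Minimum distance d = 1.

Enumerate all 2^2 = 4 messages m ∈ F_2^2.
For each, compute codeword c = mG in F_2^5, then tally its weight.
  m = 00 → c = 00000, weight = 0.
  m = 10 → c = 11100, weight = 3.
  m = 01 → c = 00100, weight = 1.
  m = 11 → c = 11000, weight = 2.
Tally weights:
  weight 0: 1 codewords.
  weight 1: 1 codewords.
  weight 2: 1 codewords.
  weight 3: 1 codewords.
Minimum distance d = smallest w > 0 with A_w > 0 = 1.
Sanity: Σ A_w = 4 = 2^2 = 4 ✓.


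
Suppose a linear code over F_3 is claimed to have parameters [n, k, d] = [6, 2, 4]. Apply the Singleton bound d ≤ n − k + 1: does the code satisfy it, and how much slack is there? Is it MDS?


Singleton RHS = n − k + 1 = 5, slack = 1, bound satisfied, not MDS.

Singleton bound: d ≤ n − k + 1.
Here n = 6, k = 2, so n − k + 1 = 5.
Given d = 4, check d ≤ 5: YES.
Slack = (n − k + 1) − d = 1.
The code is NOT MDS (slack = 1 > 0).
Description: the claimed parameters are [6, 2, 4]_3; such a code would be non-MDS.


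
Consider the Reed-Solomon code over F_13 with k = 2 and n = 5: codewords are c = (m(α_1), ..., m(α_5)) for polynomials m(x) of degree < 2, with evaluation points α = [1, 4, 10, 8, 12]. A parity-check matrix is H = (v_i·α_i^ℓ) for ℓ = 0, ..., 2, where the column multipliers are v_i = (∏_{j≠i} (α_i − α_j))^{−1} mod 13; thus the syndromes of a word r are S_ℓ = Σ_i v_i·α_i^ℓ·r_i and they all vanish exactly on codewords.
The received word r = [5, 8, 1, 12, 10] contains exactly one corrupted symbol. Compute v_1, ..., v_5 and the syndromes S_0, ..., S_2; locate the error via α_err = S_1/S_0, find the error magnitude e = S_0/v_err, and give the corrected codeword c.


S = (10, 3, 10), error at position 5, error magnitude e = 7, c = [5, 8, 1, 12, 3].

Step 1: column multipliers v_i = (∏_{j≠i}(α_i − α_j))^{−1} mod 13.
  i = 1 (α = 1): (1−4)(1−10)(1−8)(1−12) = (−3)·(−9)·(−7)·(−11) = 2079 ≡ 12, so v_1 = 12^{−1} = 12 (mod 13).
  i = 2 (α = 4): (4−1)(4−10)(4−8)(4−12) = 3·(−6)·(−4)·(−8) = −576 ≡ 9, so v_2 = 9^{−1} = 3 (mod 13).
  i = 3 (α = 10): (10−1)(10−4)(10−8)(10−12) = 9·6·2·(−2) = −216 ≡ 5, so v_3 = 5^{−1} = 8 (mod 13).
  i = 4 (α = 8): (8−1)(8−4)(8−10)(8−12) = 7·4·(−2)·(−4) = 224 ≡ 3, so v_4 = 3^{−1} = 9 (mod 13).
  i = 5 (α = 12): (12−1)(12−4)(12−10)(12−8) = 11·8·2·4 = 704 ≡ 2, so v_5 = 2^{−1} = 7 (mod 13).
  v = [12, 3, 8, 9, 7].
Step 2: syndromes of r = [5, 8, 1, 12, 10] (all sums mod 13).
  S_0 = Σ v_i r_i = 12·5 + 3·8 + 8·1 + 9·12 + 7·10 = 270 ≡ 10.
  S_1 = Σ v_i α_i r_i = 12·1·5 + 3·4·8 + 8·10·1 + 9·8·12 + 7·12·10 = 1940 ≡ 3.
  α_i^2 mod 13 = [1, 3, 9, 12, 1].
  S_2 = Σ v_i α_i^2 r_i = 12·1·5 + 3·3·8 + 8·9·1 + 9·12·12 + 7·1·10 = 1570 ≡ 10.
  S = (10, 3, 10) ≠ 0, so r is not a codeword (an error is present).
Step 3: locate the error. For a single error e at position i, S_ℓ = v_i·e·α_i^ℓ, so α_err = S_1/S_0.
  S_0^{−1} = 10^{−1} = 4 (mod 13), so α_err = 3·4 = 12 ≡ 12 = α_5. Error position i = 5.
  Consistency check: S_2/S_1 = 10·9 = 90 ≡ 12 = α_err ✓ (single-error assumption holds).
Step 4: error magnitude e = S_0/v_5 = S_0·∏_{j≠5}(α_5 − α_j) = 10·2 = 20 ≡ 7 (mod 13).
Step 5: correct position 5: c_5 = r_5 − e = 10 − 7 ≡ 3 (mod 13). Hence c = [5, 8, 1, 12, 3].
  Check: interpolating c through the α_i gives m(x) = 4 + 1·x (degree < 2) with m(α_i) = c_i for every i, so c is indeed a codeword.


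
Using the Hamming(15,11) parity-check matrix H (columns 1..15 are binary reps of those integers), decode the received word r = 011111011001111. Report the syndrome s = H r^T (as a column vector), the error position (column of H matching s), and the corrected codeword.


s = (0, 1, 1, 1)^T, error position = 7, corrected codeword c = 011111111001111

Compute s = H r^T mod 2 one row at a time:
  s_1 = 1 + 1 + 0 + 0 + 1 + 1 + 1 + 1 = 6 ≡ 0 (mod 2).
  s_2 = 1 + 1 + 1 + 0 + 1 + 1 + 1 + 1 = 7 ≡ 1 (mod 2).
  s_3 = 1 + 1 + 1 + 0 + 0 + 0 + 1 + 1 = 5 ≡ 1 (mod 2).
  s_4 = 0 + 1 + 1 + 0 + 1 + 0 + 1 + 1 = 5 ≡ 1 (mod 2).
s = (0, 1, 1, 1)^T — this equals column 7 of H (binary 0111), so error is at position 7.
Correct: flip bit 7 of r = 011111011001111 to get c = 011111111001111.


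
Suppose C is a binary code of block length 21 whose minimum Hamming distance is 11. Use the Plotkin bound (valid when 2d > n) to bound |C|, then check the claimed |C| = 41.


Plotkin bound M ≤ 22; given |C| = 41 > bound (violated).

Check applicability: 2d = 22, n = 21.
2d − n = 1 > 0, so Plotkin applies.
Compute d/(2d−n) = 11/1 ≈ 11.0000.
⌊d/(2d−n)⌋ = 11.
Plotkin bound: M ≤ 2·11 = 22.
Given |C| = 41, check: VIOLATED.
This |C| is above the Plotkin bound, so no binary code with n = 21, d = 11 and 41 codewords exists.


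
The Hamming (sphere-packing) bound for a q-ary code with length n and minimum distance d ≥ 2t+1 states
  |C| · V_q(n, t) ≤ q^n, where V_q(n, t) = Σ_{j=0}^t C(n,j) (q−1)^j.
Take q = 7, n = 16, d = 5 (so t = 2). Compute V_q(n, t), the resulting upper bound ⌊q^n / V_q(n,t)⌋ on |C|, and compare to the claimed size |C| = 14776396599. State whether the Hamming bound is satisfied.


V_q(n, t) = 4417, q^n = 33232930569601, Hamming bound = 7523869270, |C| = 14776396599 > bound (violated).

Step 1: Compute V_q(n, t) = Σ_{j=0}^2 C(n, j) (q−1)^j.
  j = 0: C(16,0)·(6)^0 = 1·1 = 1.
  j = 1: C(16,1)·(6)^1 = 16·6 = 96.
  j = 2: C(16,2)·(6)^2 = 120·36 = 4320.
  V_q(n, t) = 1 + 96 + 4320 = 4417.
Step 2: q^n = 7^16 = 33232930569601.
Step 3: Hamming bound ⌊q^n / V_q(n,t)⌋ = ⌊33232930569601/4417⌋ = 7523869270.
Step 4: Compare |C| = 14776396599 to 7523869270: violated.
The claimed |C| lies above the Hamming bound, so no 7-ary code of length 16 with d ≥ 5 can have 14776396599 codewords.


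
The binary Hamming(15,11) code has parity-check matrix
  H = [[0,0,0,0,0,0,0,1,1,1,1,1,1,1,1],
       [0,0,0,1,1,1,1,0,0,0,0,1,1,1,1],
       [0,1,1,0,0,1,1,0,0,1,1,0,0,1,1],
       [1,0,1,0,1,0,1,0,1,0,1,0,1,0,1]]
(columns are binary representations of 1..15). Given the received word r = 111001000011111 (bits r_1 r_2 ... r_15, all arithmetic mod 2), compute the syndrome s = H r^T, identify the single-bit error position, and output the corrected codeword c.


s = (1, 1, 0, 1)^T, error position = 13, corrected codeword c = 111001000011011

Compute s = H r^T mod 2 one row at a time:
  s_1 = 0 + 0 + 0 + 1 + 1 + 1 + 1 + 1 = 5 ≡ 1 (mod 2).
  s_2 = 0 + 0 + 1 + 0 + 1 + 1 + 1 + 1 = 5 ≡ 1 (mod 2).
  s_3 = 1 + 1 + 1 + 0 + 0 + 1 + 1 + 1 = 6 ≡ 0 (mod 2).
  s_4 = 1 + 1 + 0 + 0 + 0 + 1 + 1 + 1 = 5 ≡ 1 (mod 2).
s = (1, 1, 0, 1)^T — this equals column 13 of H (binary 1101), so error is at position 13.
Correct: flip bit 13 of r = 111001000011111 to get c = 111001000011011.


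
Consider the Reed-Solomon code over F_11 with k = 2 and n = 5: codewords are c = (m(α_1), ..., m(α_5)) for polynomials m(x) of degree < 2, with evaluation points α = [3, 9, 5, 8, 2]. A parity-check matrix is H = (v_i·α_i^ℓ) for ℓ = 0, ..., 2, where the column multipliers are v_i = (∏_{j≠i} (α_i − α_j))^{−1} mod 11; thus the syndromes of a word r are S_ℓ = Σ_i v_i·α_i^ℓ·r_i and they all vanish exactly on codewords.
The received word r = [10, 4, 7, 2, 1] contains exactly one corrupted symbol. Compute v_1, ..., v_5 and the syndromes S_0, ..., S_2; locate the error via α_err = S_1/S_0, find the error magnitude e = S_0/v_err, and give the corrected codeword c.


S = (3, 9, 5), error at position 1, error magnitude e = 7, c = [3, 4, 7, 2, 1].

Step 1: column multipliers v_i = (∏_{j≠i}(α_i − α_j))^{−1} mod 11.
  i = 1 (α = 3): (3−9)(3−5)(3−8)(3−2) = (−6)·(−2)·(−5)·1 = −60 ≡ 6, so v_1 = 6^{−1} = 2 (mod 11).
  i = 2 (α = 9): (9−3)(9−5)(9−8)(9−2) = 6·4·1·7 = 168 ≡ 3, so v_2 = 3^{−1} = 4 (mod 11).
  i = 3 (α = 5): (5−3)(5−9)(5−8)(5−2) = 2·(−4)·(−3)·3 = 72 ≡ 6, so v_3 = 6^{−1} = 2 (mod 11).
  i = 4 (α = 8): (8−3)(8−9)(8−5)(8−2) = 5·(−1)·3·6 = −90 ≡ 9, so v_4 = 9^{−1} = 5 (mod 11).
  i = 5 (α = 2): (2−3)(2−9)(2−5)(2−8) = (−1)·(−7)·(−3)·(−6) = 126 ≡ 5, so v_5 = 5^{−1} = 9 (mod 11).
  v = [2, 4, 2, 5, 9].
Step 2: syndromes of r = [10, 4, 7, 2, 1] (all sums mod 11).
  S_0 = Σ v_i r_i = 2·10 + 4·4 + 2·7 + 5·2 + 9·1 = 69 ≡ 3.
  S_1 = Σ v_i α_i r_i = 2·3·10 + 4·9·4 + 2·5·7 + 5·8·2 + 9·2·1 = 372 ≡ 9.
  α_i^2 mod 11 = [9, 4, 3, 9, 4].
  S_2 = Σ v_i α_i^2 r_i = 2·9·10 + 4·4·4 + 2·3·7 + 5·9·2 + 9·4·1 = 412 ≡ 5.
  S = (3, 9, 5) ≠ 0, so r is not a codeword (an error is present).
Step 3: locate the error. For a single error e at position i, S_ℓ = v_i·e·α_i^ℓ, so α_err = S_1/S_0.
  S_0^{−1} = 3^{−1} = 4 (mod 11), so α_err = 9·4 = 36 ≡ 3 = α_1. Error position i = 1.
  Consistency check: S_2/S_1 = 5·5 = 25 ≡ 3 = α_err ✓ (single-error assumption holds).
Step 4: error magnitude e = S_0/v_1 = S_0·∏_{j≠1}(α_1 − α_j) = 3·6 = 18 ≡ 7 (mod 11).
Step 5: correct position 1: c_1 = r_1 − e = 10 − 7 ≡ 3 (mod 11). Hence c = [3, 4, 7, 2, 1].
  Check: interpolating c through the α_i gives m(x) = 8 + 2·x (degree < 2) with m(α_i) = c_i for every i, so c is indeed a codeword.


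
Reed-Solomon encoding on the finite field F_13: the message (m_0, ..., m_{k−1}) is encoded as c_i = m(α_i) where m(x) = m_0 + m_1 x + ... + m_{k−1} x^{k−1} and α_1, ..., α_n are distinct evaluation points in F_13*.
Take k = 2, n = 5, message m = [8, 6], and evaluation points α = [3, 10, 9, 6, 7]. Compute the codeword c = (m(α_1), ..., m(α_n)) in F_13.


c = [0, 3, 10, 5, 11]

Message polynomial: m(x) = 8 + 6·x (mod 13).
For each evaluation point α_i, compute m(α_i) mod 13:
  α_1 = 3: Horner steps 6 → 0, so m(3) = 0.
  α_2 = 10: Horner steps 6 → 3, so m(10) = 3.
  α_3 = 9: Horner steps 6 → 10, so m(9) = 10.
  α_4 = 6: Horner steps 6 → 5, so m(6) = 5.
  α_5 = 7: Horner steps 6 → 11, so m(7) = 11.
Codeword c = [0, 3, 10, 5, 11] ∈ F_13^5.


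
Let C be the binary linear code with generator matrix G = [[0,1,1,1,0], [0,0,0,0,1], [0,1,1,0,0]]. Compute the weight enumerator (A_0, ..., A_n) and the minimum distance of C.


Weight distribution: A_0 = 1, A_1 = 2, A_2 = 2, A_3 = 2, A_4 = 1. Minimum distance d = 1.

Enumerate all 2^3 = 8 messages m ∈ F_2^3.
For each, compute codeword c = mG in F_2^5, then tally its weight.
  m = 000 → c = 00000, weight = 0.
  m = 100 → c = 01110, weight = 3.
  m = 010 → c = 00001, weight = 1.
  m = 110 → c = 01111, weight = 4.
  m = 001 → c = 01100, weight = 2.
  m = 101 → c = 00010, weight = 1.
  m = 011 → c = 01101, weight = 3.
  m = 111 → c = 00011, weight = 2.
Tally weights:
  weight 0: 1 codewords.
  weight 1: 2 codewords.
  weight 2: 2 codewords.
  weight 3: 2 codewords.
  weight 4: 1 codewords.
Minimum distance d = smallest w > 0 with A_w > 0 = 1.
Sanity: Σ A_w = 8 = 2^3 = 8 ✓.


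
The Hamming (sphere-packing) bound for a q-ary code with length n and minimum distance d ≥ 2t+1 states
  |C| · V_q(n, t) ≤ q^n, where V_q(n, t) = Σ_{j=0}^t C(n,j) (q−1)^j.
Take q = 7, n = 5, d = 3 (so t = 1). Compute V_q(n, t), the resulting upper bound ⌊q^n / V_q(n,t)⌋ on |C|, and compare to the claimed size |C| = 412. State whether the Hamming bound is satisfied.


V_q(n, t) = 31, q^n = 16807, Hamming bound = 542, |C| = 412 ≤ bound (satisfied).

Step 1: Compute V_q(n, t) = Σ_{j=0}^1 C(n, j) (q−1)^j.
  j = 0: C(5,0)·(6)^0 = 1·1 = 1.
  j = 1: C(5,1)·(6)^1 = 5·6 = 30.
  V_q(n, t) = 1 + 30 = 31.
Step 2: q^n = 7^5 = 16807.
Step 3: Hamming bound ⌊q^n / V_q(n,t)⌋ = ⌊16807/31⌋ = 542.
Step 4: Compare |C| = 412 to 542: satisfied.
The claimed |C| lies below the Hamming bound.


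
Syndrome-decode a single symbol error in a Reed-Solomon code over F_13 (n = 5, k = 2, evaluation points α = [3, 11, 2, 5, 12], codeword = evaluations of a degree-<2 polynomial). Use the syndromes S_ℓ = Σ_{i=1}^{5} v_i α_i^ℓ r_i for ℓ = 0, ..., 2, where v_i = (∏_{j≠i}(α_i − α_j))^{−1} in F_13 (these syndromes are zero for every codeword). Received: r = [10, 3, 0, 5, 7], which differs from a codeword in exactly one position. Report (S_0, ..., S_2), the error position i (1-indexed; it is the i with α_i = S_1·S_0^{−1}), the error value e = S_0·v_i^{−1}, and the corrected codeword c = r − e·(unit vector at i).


S = (2, 4, 8), error at position 3, error magnitude e = 7, c = [10, 3, 6, 5, 7].

Step 1: column multipliers v_i = (∏_{j≠i}(α_i − α_j))^{−1} mod 13.
  i = 1 (α = 3): (3−11)(3−2)(3−5)(3−12) = (−8)·1·(−2)·(−9) = −144 ≡ 12, so v_1 = 12^{−1} = 12 (mod 13).
  i = 2 (α = 11): (11−3)(11−2)(11−5)(11−12) = 8·9·6·(−1) = −432 ≡ 10, so v_2 = 10^{−1} = 4 (mod 13).
  i = 3 (α = 2): (2−3)(2−11)(2−5)(2−12) = (−1)·(−9)·(−3)·(−10) = 270 ≡ 10, so v_3 = 10^{−1} = 4 (mod 13).
  i = 4 (α = 5): (5−3)(5−11)(5−2)(5−12) = 2·(−6)·3·(−7) = 252 ≡ 5, so v_4 = 5^{−1} = 8 (mod 13).
  i = 5 (α = 12): (12−3)(12−11)(12−2)(12−5) = 9·1·10·7 = 630 ≡ 6, so v_5 = 6^{−1} = 11 (mod 13).
  v = [12, 4, 4, 8, 11].
Step 2: syndromes of r = [10, 3, 0, 5, 7] (all sums mod 13).
  S_0 = Σ v_i r_i = 12·10 + 4·3 + 4·0 + 8·5 + 11·7 = 249 ≡ 2.
  S_1 = Σ v_i α_i r_i = 12·3·10 + 4·11·3 + 4·2·0 + 8·5·5 + 11·12·7 = 1616 ≡ 4.
  α_i^2 mod 13 = [9, 4, 4, 12, 1].
  S_2 = Σ v_i α_i^2 r_i = 12·9·10 + 4·4·3 + 4·4·0 + 8·12·5 + 11·1·7 = 1685 ≡ 8.
  S = (2, 4, 8) ≠ 0, so r is not a codeword (an error is present).
Step 3: locate the error. For a single error e at position i, S_ℓ = v_i·e·α_i^ℓ, so α_err = S_1/S_0.
  S_0^{−1} = 2^{−1} = 7 (mod 13), so α_err = 4·7 = 28 ≡ 2 = α_3. Error position i = 3.
  Consistency check: S_2/S_1 = 8·10 = 80 ≡ 2 = α_err ✓ (single-error assumption holds).
Step 4: error magnitude e = S_0/v_3 = S_0·∏_{j≠3}(α_3 − α_j) = 2·10 = 20 ≡ 7 (mod 13).
Step 5: correct position 3: c_3 = r_3 − e = 0 − 7 ≡ 6 (mod 13). Hence c = [10, 3, 6, 5, 7].
  Check: interpolating c through the α_i gives m(x) = 11 + 4·x (degree < 2) with m(α_i) = c_i for every i, so c is indeed a codeword.


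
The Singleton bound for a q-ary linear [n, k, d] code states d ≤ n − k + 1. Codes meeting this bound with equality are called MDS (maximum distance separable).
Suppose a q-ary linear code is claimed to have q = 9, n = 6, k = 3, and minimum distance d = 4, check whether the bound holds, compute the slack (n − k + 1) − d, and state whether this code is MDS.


Singleton RHS = n − k + 1 = 4, slack = 0, bound satisfied, MDS.

Singleton bound: d ≤ n − k + 1.
Here n = 6, k = 3, so n − k + 1 = 4.
Given d = 4, check d ≤ 4: YES.
Slack = (n − k + 1) − d = 0.
The code is MDS (slack = 0).
Description: the claimed parameters are [6, 3, 4]_9; such a code would be MDS (meets Singleton bound).


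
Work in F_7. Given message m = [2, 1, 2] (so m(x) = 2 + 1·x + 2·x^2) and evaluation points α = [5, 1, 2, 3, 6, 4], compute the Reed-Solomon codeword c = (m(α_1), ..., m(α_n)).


c = [1, 5, 5, 2, 3, 3]

Message polynomial: m(x) = 2 + 1·x + 2·x^2 (mod 7).
For each evaluation point α_i, compute m(α_i) mod 7:
  α_1 = 5: Horner steps 2 → 4 → 1, so m(5) = 1.
  α_2 = 1: Horner steps 2 → 3 → 5, so m(1) = 5.
  α_3 = 2: Horner steps 2 → 5 → 5, so m(2) = 5.
  α_4 = 3: Horner steps 2 → 0 → 2, so m(3) = 2.
  α_5 = 6: Horner steps 2 → 6 → 3, so m(6) = 3.
  α_6 = 4: Horner steps 2 → 2 → 3, so m(4) = 3.
Codeword c = [1, 5, 5, 2, 3, 3] ∈ F_7^6.


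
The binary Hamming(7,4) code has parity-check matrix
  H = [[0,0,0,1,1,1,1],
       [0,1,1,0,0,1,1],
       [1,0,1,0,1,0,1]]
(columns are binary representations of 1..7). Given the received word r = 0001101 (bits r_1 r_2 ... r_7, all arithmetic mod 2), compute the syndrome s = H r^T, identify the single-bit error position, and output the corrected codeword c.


s = (1, 1, 0)^T, error position = 6, corrected codeword c = 0001111

Compute s = H r^T mod 2 one row at a time:
  s_1 = 1 + 1 + 0 + 1 = 3 ≡ 1 (mod 2).
  s_2 = 0 + 0 + 0 + 1 = 1 ≡ 1 (mod 2).
  s_3 = 0 + 0 + 1 + 1 = 2 ≡ 0 (mod 2).
s = (1, 1, 0)^T — this equals column 6 of H (binary 110), so error is at position 6.
Correct: flip bit 6 of r = 0001101 to get c = 0001111.


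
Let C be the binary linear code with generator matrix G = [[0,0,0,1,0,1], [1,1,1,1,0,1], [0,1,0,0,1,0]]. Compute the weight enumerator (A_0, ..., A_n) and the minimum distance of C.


Weight distribution: A_0 = 1, A_2 = 2, A_3 = 2, A_4 = 1, A_5 = 2. Minimum distance d = 2.

Enumerate all 2^3 = 8 messages m ∈ F_2^3.
For each, compute codeword c = mG in F_2^6, then tally its weight.
  m = 000 → c = 000000, weight = 0.
  m = 100 → c = 000101, weight = 2.
  m = 010 → c = 111101, weight = 5.
  m = 110 → c = 111000, weight = 3.
  m = 001 → c = 010010, weight = 2.
  m = 101 → c = 010111, weight = 4.
  m = 011 → c = 101111, weight = 5.
  m = 111 → c = 101010, weight = 3.
Tally weights:
  weight 0: 1 codewords.
  weight 2: 2 codewords.
  weight 3: 2 codewords.
  weight 4: 1 codewords.
  weight 5: 2 codewords.
Minimum distance d = smallest w > 0 with A_w > 0 = 2.
Sanity: Σ A_w = 8 = 2^3 = 8 ✓.


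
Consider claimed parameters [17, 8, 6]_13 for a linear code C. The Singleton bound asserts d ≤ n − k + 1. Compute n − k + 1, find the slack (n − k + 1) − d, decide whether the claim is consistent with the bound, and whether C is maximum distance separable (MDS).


Singleton RHS = n − k + 1 = 10, slack = 4, bound satisfied, not MDS.

Singleton bound: d ≤ n − k + 1.
Here n = 17, k = 8, so n − k + 1 = 10.
Given d = 6, check d ≤ 10: YES.
Slack = (n − k + 1) − d = 4.
The code is NOT MDS (slack = 4 > 0).
Description: the claimed parameters are [17, 8, 6]_13; such a code would be non-MDS.


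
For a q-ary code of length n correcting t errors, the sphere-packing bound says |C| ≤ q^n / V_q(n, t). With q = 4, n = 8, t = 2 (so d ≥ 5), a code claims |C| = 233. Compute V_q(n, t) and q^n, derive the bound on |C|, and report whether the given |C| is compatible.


V_q(n, t) = 277, q^n = 65536, Hamming bound = 236, |C| = 233 ≤ bound (satisfied).

Step 1: Compute V_q(n, t) = Σ_{j=0}^2 C(n, j) (q−1)^j.
  j = 0: C(8,0)·(3)^0 = 1·1 = 1.
  j = 1: C(8,1)·(3)^1 = 8·3 = 24.
  j = 2: C(8,2)·(3)^2 = 28·9 = 252.
  V_q(n, t) = 1 + 24 + 252 = 277.
Step 2: q^n = 4^8 = 65536.
Step 3: Hamming bound ⌊q^n / V_q(n,t)⌋ = ⌊65536/277⌋ = 236.
Step 4: Compare |C| = 233 to 236: satisfied.
The claimed |C| lies below the Hamming bound.


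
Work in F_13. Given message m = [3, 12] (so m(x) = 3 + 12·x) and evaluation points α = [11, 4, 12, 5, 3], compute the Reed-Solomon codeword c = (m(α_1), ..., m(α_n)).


c = [5, 12, 4, 11, 0]

Message polynomial: m(x) = 3 + 12·x (mod 13).
For each evaluation point α_i, compute m(α_i) mod 13:
  α_1 = 11: Horner steps 12 → 5, so m(11) = 5.
  α_2 = 4: Horner steps 12 → 12, so m(4) = 12.
  α_3 = 12: Horner steps 12 → 4, so m(12) = 4.
  α_4 = 5: Horner steps 12 → 11, so m(5) = 11.
  α_5 = 3: Horner steps 12 → 0, so m(3) = 0.
Codeword c = [5, 12, 4, 11, 0] ∈ F_13^5.


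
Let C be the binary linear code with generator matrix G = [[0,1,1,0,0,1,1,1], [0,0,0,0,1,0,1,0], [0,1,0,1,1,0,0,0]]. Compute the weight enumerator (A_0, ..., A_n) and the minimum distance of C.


Weight distribution: A_0 = 1, A_2 = 1, A_3 = 2, A_4 = 1, A_5 = 2, A_6 = 1. Minimum distance d = 2.

Enumerate all 2^3 = 8 messages m ∈ F_2^3.
For each, compute codeword c = mG in F_2^8, then tally its weight.
  m = 000 → c = 00000000, weight = 0.
  m = 100 → c = 01100111, weight = 5.
  m = 010 → c = 00001010, weight = 2.
  m = 110 → c = 01101101, weight = 5.
  m = 001 → c = 01011000, weight = 3.
  m = 101 → c = 00111111, weight = 6.
  m = 011 → c = 01010010, weight = 3.
  m = 111 → c = 00110101, weight = 4.
Tally weights:
  weight 0: 1 codewords.
  weight 2: 1 codewords.
  weight 3: 2 codewords.
  weight 4: 1 codewords.
  weight 5: 2 codewords.
  weight 6: 1 codewords.
Minimum distance d = smallest w > 0 with A_w > 0 = 2.
Sanity: Σ A_w = 8 = 2^3 = 8 ✓.


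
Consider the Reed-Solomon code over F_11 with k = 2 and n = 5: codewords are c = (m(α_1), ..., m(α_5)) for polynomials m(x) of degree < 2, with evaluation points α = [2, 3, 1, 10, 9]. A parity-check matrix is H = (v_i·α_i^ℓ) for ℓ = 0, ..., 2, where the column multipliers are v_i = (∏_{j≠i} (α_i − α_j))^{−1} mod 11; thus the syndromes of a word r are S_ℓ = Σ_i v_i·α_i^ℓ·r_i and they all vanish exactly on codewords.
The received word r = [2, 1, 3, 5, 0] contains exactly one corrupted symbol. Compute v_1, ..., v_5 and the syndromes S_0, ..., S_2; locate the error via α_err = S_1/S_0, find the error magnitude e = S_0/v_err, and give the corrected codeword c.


S = (1, 9, 4), error at position 5, error magnitude e = 5, c = [2, 1, 3, 5, 6].

Step 1: column multipliers v_i = (∏_{j≠i}(α_i − α_j))^{−1} mod 11.
  i = 1 (α = 2): (2−3)(2−1)(2−10)(2−9) = (−1)·1·(−8)·(−7) = −56 ≡ 10, so v_1 = 10^{−1} = 10 (mod 11).
  i = 2 (α = 3): (3−2)(3−1)(3−10)(3−9) = 1·2·(−7)·(−6) = 84 ≡ 7, so v_2 = 7^{−1} = 8 (mod 11).
  i = 3 (α = 1): (1−2)(1−3)(1−10)(1−9) = (−1)·(−2)·(−9)·(−8) = 144 ≡ 1, so v_3 = 1^{−1} = 1 (mod 11).
  i = 4 (α = 10): (10−2)(10−3)(10−1)(10−9) = 8·7·9·1 = 504 ≡ 9, so v_4 = 9^{−1} = 5 (mod 11).
  i = 5 (α = 9): (9−2)(9−3)(9−1)(9−10) = 7·6·8·(−1) = −336 ≡ 5, so v_5 = 5^{−1} = 9 (mod 11).
  v = [10, 8, 1, 5, 9].
Step 2: syndromes of r = [2, 1, 3, 5, 0] (all sums mod 11).
  S_0 = Σ v_i r_i = 10·2 + 8·1 + 1·3 + 5·5 + 9·0 = 56 ≡ 1.
  S_1 = Σ v_i α_i r_i = 10·2·2 + 8·3·1 + 1·1·3 + 5·10·5 + 9·9·0 = 317 ≡ 9.
  α_i^2 mod 11 = [4, 9, 1, 1, 4].
  S_2 = Σ v_i α_i^2 r_i = 10·4·2 + 8·9·1 + 1·1·3 + 5·1·5 + 9·4·0 = 180 ≡ 4.
  S = (1, 9, 4) ≠ 0, so r is not a codeword (an error is present).
Step 3: locate the error. For a single error e at position i, S_ℓ = v_i·e·α_i^ℓ, so α_err = S_1/S_0.
  S_0^{−1} = 1^{−1} = 1 (mod 11), so α_err = 9·1 = 9 ≡ 9 = α_5. Error position i = 5.
  Consistency check: S_2/S_1 = 4·5 = 20 ≡ 9 = α_err ✓ (single-error assumption holds).
Step 4: error magnitude e = S_0/v_5 = S_0·∏_{j≠5}(α_5 − α_j) = 1·5 = 5 ≡ 5 (mod 11).
Step 5: correct position 5: c_5 = r_5 − e = 0 − 5 ≡ 6 (mod 11). Hence c = [2, 1, 3, 5, 6].
  Check: interpolating c through the α_i gives m(x) = 4 + 10·x (degree < 2) with m(α_i) = c_i for every i, so c is indeed a codeword.


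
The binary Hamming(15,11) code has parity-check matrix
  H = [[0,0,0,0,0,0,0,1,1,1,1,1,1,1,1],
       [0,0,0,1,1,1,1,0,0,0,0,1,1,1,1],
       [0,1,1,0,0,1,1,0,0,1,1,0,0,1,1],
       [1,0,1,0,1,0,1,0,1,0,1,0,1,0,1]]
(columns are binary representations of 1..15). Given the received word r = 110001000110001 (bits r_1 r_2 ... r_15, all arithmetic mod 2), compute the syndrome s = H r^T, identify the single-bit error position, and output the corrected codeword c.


s = (1, 0, 1, 1)^T, error position = 11, corrected codeword c = 110001000100001

Compute s = H r^T mod 2 one row at a time:
  s_1 = 0 + 0 + 1 + 1 + 0 + 0 + 0 + 1 = 3 ≡ 1 (mod 2).
  s_2 = 0 + 0 + 1 + 0 + 0 + 0 + 0 + 1 = 2 ≡ 0 (mod 2).
  s_3 = 1 + 0 + 1 + 0 + 1 + 1 + 0 + 1 = 5 ≡ 1 (mod 2).
  s_4 = 1 + 0 + 0 + 0 + 0 + 1 + 0 + 1 = 3 ≡ 1 (mod 2).
s = (1, 0, 1, 1)^T — this equals column 11 of H (binary 1011), so error is at position 11.
Correct: flip bit 11 of r = 110001000110001 to get c = 110001000100001.


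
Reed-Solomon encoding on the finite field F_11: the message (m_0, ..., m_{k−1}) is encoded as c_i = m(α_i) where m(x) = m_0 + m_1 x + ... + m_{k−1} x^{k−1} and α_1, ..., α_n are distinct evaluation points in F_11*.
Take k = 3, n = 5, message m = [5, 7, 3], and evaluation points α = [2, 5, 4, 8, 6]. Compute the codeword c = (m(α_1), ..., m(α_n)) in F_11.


c = [9, 5, 4, 0, 1]

Message polynomial: m(x) = 5 + 7·x + 3·x^2 (mod 11).
For each evaluation point α_i, compute m(α_i) mod 11:
  α_1 = 2: Horner steps 3 → 2 → 9, so m(2) = 9.
  α_2 = 5: Horner steps 3 → 0 → 5, so m(5) = 5.
  α_3 = 4: Horner steps 3 → 8 → 4, so m(4) = 4.
  α_4 = 8: Horner steps 3 → 9 → 0, so m(8) = 0.
  α_5 = 6: Horner steps 3 → 3 → 1, so m(6) = 1.
Codeword c = [9, 5, 4, 0, 1] ∈ F_11^5.


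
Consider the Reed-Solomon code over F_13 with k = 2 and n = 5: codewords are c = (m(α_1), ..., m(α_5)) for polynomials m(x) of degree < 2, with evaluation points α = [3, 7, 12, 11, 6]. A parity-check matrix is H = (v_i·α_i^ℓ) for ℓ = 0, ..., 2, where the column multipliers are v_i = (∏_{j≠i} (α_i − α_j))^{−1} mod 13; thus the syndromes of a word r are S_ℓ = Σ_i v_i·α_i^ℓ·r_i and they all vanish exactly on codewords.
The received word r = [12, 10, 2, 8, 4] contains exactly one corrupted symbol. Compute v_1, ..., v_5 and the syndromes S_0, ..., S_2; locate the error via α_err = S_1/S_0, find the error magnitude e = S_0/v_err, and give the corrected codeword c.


S = (4, 9, 4), error at position 3, error magnitude e = 1, c = [12, 10, 1, 8, 4].

Step 1: column multipliers v_i = (∏_{j≠i}(α_i − α_j))^{−1} mod 13.
  i = 1 (α = 3): (3−7)(3−12)(3−11)(3−6) = (−4)·(−9)·(−8)·(−3) = 864 ≡ 6, so v_1 = 6^{−1} = 11 (mod 13).
  i = 2 (α = 7): (7−3)(7−12)(7−11)(7−6) = 4·(−5)·(−4)·1 = 80 ≡ 2, so v_2 = 2^{−1} = 7 (mod 13).
  i = 3 (α = 12): (12−3)(12−7)(12−11)(12−6) = 9·5·1·6 = 270 ≡ 10, so v_3 = 10^{−1} = 4 (mod 13).
  i = 4 (α = 11): (11−3)(11−7)(11−12)(11−6) = 8·4·(−1)·5 = −160 ≡ 9, so v_4 = 9^{−1} = 3 (mod 13).
  i = 5 (α = 6): (6−3)(6−7)(6−12)(6−11) = 3·(−1)·(−6)·(−5) = −90 ≡ 1, so v_5 = 1^{−1} = 1 (mod 13).
  v = [11, 7, 4, 3, 1].
Step 2: syndromes of r = [12, 10, 2, 8, 4] (all sums mod 13).
  S_0 = Σ v_i r_i = 11·12 + 7·10 + 4·2 + 3·8 + 1·4 = 238 ≡ 4.
  S_1 = Σ v_i α_i r_i = 11·3·12 + 7·7·10 + 4·12·2 + 3·11·8 + 1·6·4 = 1270 ≡ 9.
  α_i^2 mod 13 = [9, 10, 1, 4, 10].
  S_2 = Σ v_i α_i^2 r_i = 11·9·12 + 7·10·10 + 4·1·2 + 3·4·8 + 1·10·4 = 2032 ≡ 4.
  S = (4, 9, 4) ≠ 0, so r is not a codeword (an error is present).
Step 3: locate the error. For a single error e at position i, S_ℓ = v_i·e·α_i^ℓ, so α_err = S_1/S_0.
  S_0^{−1} = 4^{−1} = 10 (mod 13), so α_err = 9·10 = 90 ≡ 12 = α_3. Error position i = 3.
  Consistency check: S_2/S_1 = 4·3 = 12 ≡ 12 = α_err ✓ (single-error assumption holds).
Step 4: error magnitude e = S_0/v_3 = S_0·∏_{j≠3}(α_3 − α_j) = 4·10 = 40 ≡ 1 (mod 13).
Step 5: correct position 3: c_3 = r_3 − e = 2 − 1 ≡ 1 (mod 13). Hence c = [12, 10, 1, 8, 4].
  Check: interpolating c through the α_i gives m(x) = 7 + 6·x (degree < 2) with m(α_i) = c_i for every i, so c is indeed a codeword.
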